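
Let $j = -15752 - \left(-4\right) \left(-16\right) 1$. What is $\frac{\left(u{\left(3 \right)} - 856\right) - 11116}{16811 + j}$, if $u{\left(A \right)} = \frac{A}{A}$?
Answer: $- \frac{11971}{995} \approx -12.031$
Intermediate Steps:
$j = -15816$ ($j = -15752 - 64 \cdot 1 = -15752 - 64 = -15816$)
$u{\left(A \right)} = 1$
$\frac{\left(u{\left(3 \right)} - 856\right) - 11116}{16811 + j} = \frac{\left(1 - 856\right) - 11116}{16811 - 15816} = \frac{\left(1 - 856\right) - 11116}{995} = \left(-855 - 11116\right) \frac{1}{995} = \left(-11971\right) \frac{1}{995} = - \frac{11971}{995}$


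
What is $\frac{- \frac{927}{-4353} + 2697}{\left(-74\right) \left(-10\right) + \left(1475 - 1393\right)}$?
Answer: $\frac{652276}{198787} \approx 3.2813$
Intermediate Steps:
$\frac{- \frac{927}{-4353} + 2697}{\left(-74\right) \left(-10\right) + \left(1475 - 1393\right)} = \frac{\left(-927\right) \left(- \frac{1}{4353}\right) + 2697}{740 + \left(1475 - 1393\right)} = \frac{\frac{309}{1451} + 2697}{740 + 82} = \frac{3913656}{1451 \cdot 822} = \frac{3913656}{1451} \cdot \frac{1}{822} = \frac{652276}{198787}$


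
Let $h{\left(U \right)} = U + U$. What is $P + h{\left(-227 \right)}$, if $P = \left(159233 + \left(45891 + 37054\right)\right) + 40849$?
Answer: $282573$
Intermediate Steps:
$h{\left(U \right)} = 2 U$
$P = 283027$ ($P = \left(159233 + 82945\right) + 40849 = 242178 + 40849 = 283027$)
$P + h{\left(-227 \right)} = 283027 + 2 \left(-227\right) = 283027 - 454 = 282573$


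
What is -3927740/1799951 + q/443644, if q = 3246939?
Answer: 4101812815429/798537461444 ≈ 5.1367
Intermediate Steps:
-3927740/1799951 + q/443644 = -3927740/1799951 + 3246939/443644 = 4101812815429/798537461444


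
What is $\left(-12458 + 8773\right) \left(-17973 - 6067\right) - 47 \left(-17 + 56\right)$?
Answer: $88585567$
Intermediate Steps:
$\left(-12458 + 8773\right) \left(-17973 - 6067\right) - 47 \left(-17 + 56\right) = \left(-3685\right) \left(-24040\right) - 1833 = 88587400 - 1833 = 88585567$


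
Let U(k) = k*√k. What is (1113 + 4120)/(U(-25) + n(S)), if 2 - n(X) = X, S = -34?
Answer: 188388/16921 + 654125*I/16921 ≈ 11.133 + 38.658*I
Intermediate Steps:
n(X) = 2 - X
U(k) = k^(3/2)
(1113 + 4120)/(U(-25) + n(S)) = (1113 + 4120)/((-25)^(3/2) + (2 - 1*(-34))) = 5233/(-125*I + (2 + 34)) = 5233/(-125*I + 36) = 5233/(36 - 125*I) = 5233*((36 + 125*I)/16921) = 5233*(36 + 125*I)/16921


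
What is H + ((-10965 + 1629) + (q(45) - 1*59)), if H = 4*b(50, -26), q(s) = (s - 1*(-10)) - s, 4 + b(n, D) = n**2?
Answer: 599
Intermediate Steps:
b(n, D) = -4 + n**2
q(s) = 10 (q(s) = (s + 10) - s = (10 + s) - s = 10)
H = 9984 (H = 4*(-4 + 50**2) = 4*(-4 + 2500) = 4*2496 = 9984)
H + ((-10965 + 1629) + (q(45) - 1*59)) = 9984 + ((-10965 + 1629) + (10 - 1*59)) = 9984 + (-9336 + (10 - 59)) = 9984 + (-9336 - 49) = 9984 - 9385 = 599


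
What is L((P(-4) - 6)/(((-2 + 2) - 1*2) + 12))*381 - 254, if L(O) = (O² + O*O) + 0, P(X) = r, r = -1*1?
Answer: 5969/50 ≈ 119.38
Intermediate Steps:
r = -1
P(X) = -1
L(O) = 2*O² (L(O) = (O² + O²) + 0 = 2*O² + 0 = 2*O²)
L((P(-4) - 6)/(((-2 + 2) - 1*2) + 12))*381 - 254 = (2*((-1 - 6)/(((-2 + 2) - 1*2) + 12))²)*381 - 254 = (2*(-7/((0 - 2) + 12))²)*381 - 254 = (2*(-7/(-2 + 12))²)*381 - 254 = (2*(-7/10)²)*381 - 254 = (2*(49/100))*381 - 254 = (49/50)*381 - 254 = 18669/50 - 254 = 5969/50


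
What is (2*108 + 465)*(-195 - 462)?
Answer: -447417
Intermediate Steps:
(2*108 + 465)*(-195 - 462) = (216 + 465)*(-657) = 681*(-657) = -447417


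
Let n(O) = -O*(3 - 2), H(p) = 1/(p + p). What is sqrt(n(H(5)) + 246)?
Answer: sqrt(24590)/10 ≈ 15.681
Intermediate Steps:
H(p) = 1/(2*p)
n(O) = -O
sqrt(n(H(5)) + 246) = sqrt(-1/(2*5) + 246) = sqrt(-1*1/10 + 246) = sqrt(-1/10 + 246) = sqrt(2459/10) = sqrt(24590)/10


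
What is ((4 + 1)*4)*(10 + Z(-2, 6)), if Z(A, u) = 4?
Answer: 280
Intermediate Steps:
((4 + 1)*4)*(10 + Z(-2, 6)) = ((4 + 1)*4)*(10 + 4) = (5*4)*14 = 20*14 = 280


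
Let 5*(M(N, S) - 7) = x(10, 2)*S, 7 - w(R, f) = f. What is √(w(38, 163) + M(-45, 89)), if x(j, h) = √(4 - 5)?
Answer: √(-3725 + 445*I)/5 ≈ 0.72782 + 12.228*I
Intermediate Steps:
x(j, h) = I (x(j, h) = √(-1) = I)
w(R, f) = 7 - f
M(N, S) = 7 + I*S/5 (M(N, S) = 7 + (I*S)/5 = 7 + I*S/5)
√(w(38, 163) + M(-45, 89)) = √((7 - 1*163) + (7 + (⅕)*I*89)) = √((7 - 163) + (7 + 89*I/5)) = √(-156 + (7 + 89*I/5)) = √(-149 + 89*I/5)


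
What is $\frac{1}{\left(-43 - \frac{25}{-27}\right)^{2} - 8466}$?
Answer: $- \frac{729}{4881218} \approx -0.00014935$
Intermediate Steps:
$\frac{1}{\left(-43 - \frac{25}{-27}\right)^{2} - 8466} = \frac{1}{\left(-43 - - \frac{25}{27}\right)^{2} - 8466} = \frac{1}{\left(-43 + \frac{25}{27}\right)^{2} - 8466} = \frac{1}{\left(- \frac{1136}{27}\right)^{2} - 8466} = \frac{1}{\frac{1290496}{729} - 8466} = \frac{1}{- \frac{4881218}{729}} = - \frac{729}{4881218}$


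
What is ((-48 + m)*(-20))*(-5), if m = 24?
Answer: -2400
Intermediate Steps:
((-48 + m)*(-20))*(-5) = ((-48 + 24)*(-20))*(-5) = -24*(-20)*(-5) = 480*(-5) = -2400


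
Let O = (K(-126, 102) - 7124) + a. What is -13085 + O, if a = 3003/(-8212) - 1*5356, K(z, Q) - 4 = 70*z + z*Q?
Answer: -387880399/8212 ≈ -47233.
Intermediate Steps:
K(z, Q) = 4 + 70*z + Q*z (K(z, Q) = 4 + (70*z + z*Q) = 4 + (70*z + Q*z) = 4 + 70*z + Q*z)
a = -43986475/8212 (a = 3003*(-1/8212) - 5356 = -3003/8212 - 5356 = -43986475/8212 ≈ -5356.4)
O = -280426379/8212 (O = ((4 + 70*(-126) + 102*(-126)) - 7124) - 43986475/8212 = ((4 - 8820 - 12852) - 7124) - 43986475/8212 = (-21668 - 7124) - 43986475/8212 = -28792 - 43986475/8212 = -280426379/8212 ≈ -34148.)
-13085 + O = -13085 - 280426379/8212 = -387880399/8212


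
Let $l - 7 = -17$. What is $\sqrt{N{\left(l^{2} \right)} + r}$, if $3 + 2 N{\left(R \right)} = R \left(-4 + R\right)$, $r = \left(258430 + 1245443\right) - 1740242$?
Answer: $\frac{i \sqrt{926282}}{2} \approx 481.22 i$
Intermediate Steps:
$l = -10$ ($l = 7 - 17 = -10$)
$r = -236369$ ($r = 1503873 - 1740242 = -236369$)
$N{\left(R \right)} = - \frac{3}{2} + \frac{R \left(-4 + R\right)}{2}$
$\sqrt{N{\left(l^{2} \right)} + r} = \sqrt{\left(- \frac{3}{2} + \frac{\left(\left(-10\right)^{2}\right)^{2}}{2} - 2 \left(-10\right)^{2}\right) - 236369} = \sqrt{\left(- \frac{3}{2} + \frac{100^{2}}{2} - 200\right) - 236369} = \sqrt{\left(- \frac{3}{2} + \frac{1}{2} \cdot 10000 - 200\right) - 236369} = \sqrt{\left(- \frac{3}{2} + 5000 - 200\right) - 236369} = \sqrt{\frac{9597}{2} - 236369} = \sqrt{- \frac{463141}{2}} = \frac{i \sqrt{926282}}{2}$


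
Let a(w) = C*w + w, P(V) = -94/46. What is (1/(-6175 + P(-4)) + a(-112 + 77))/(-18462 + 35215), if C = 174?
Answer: -870191023/2380132216 ≈ -0.36561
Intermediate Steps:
P(V) = -47/23 (P(V) = -94*1/46 = -47/23)
a(w) = 175*w (a(w) = 174*w + w = 175*w)
(1/(-6175 + P(-4)) + a(-112 + 77))/(-18462 + 35215) = (1/(-6175 - 47/23) + 175*(-112 + 77))/(-18462 + 35215) = (1/(-142072/23) + 175*(-35))/16753 = (-23/142072 - 6125)*(1/16753) = -870191023/142072*1/16753 = -870191023/2380132216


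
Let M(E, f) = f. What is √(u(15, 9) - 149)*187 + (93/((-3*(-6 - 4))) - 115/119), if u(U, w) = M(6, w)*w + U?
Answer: 2539/1190 + 187*I*√53 ≈ 2.1336 + 1361.4*I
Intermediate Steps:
u(U, w) = U + w² (u(U, w) = w*w + U = w² + U = U + w²)
√(u(15, 9) - 149)*187 + (93/((-3*(-6 - 4))) - 115/119) = √((15 + 9²) - 149)*187 + (93/((-3*(-6 - 4))) - 115/119) = √((15 + 81) - 149)*187 + (93/((-3*(-10))) - 115*1/119) = √(96 - 149)*187 + (93/30 - 115/119) = √(-53)*187 + (93*(1/30) - 115/119) = (I*√53)*187 + (31/10 - 115/119) = 187*I*√53 + 2539/1190 = 2539/1190 + 187*I*√53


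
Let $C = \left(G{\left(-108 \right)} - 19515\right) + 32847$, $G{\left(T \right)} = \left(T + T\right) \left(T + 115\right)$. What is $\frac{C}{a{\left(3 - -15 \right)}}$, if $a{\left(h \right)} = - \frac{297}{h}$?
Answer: $- \frac{7880}{11} \approx -716.36$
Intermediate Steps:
$G{\left(T \right)} = 2 T \left(115 + T\right)$
$C = 11820$ ($C = \left(2 \left(-108\right) \left(115 - 108\right) - 19515\right) + 32847 = \left(2 \left(-108\right) 7 - 19515\right) + 32847 = \left(-1512 - 19515\right) + 32847 = -21027 + 32847 = 11820$)
$\frac{C}{a{\left(3 - -15 \right)}} = \frac{11820}{\left(-297\right) \frac{1}{3 - -15}} = \frac{11820}{\left(-297\right) \frac{1}{3 + 15}} = \frac{11820}{\left(-297\right) \frac{1}{18}} = \frac{11820}{- \frac{33}{2}} = 11820 \left(- \frac{2}{33}\right) = - \frac{7880}{11}$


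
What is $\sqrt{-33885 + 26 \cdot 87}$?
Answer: $i \sqrt{31623} \approx 177.83 i$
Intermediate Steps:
$\sqrt{-33885 + 26 \cdot 87} = \sqrt{-33885 + 2262} = \sqrt{-31623} = i \sqrt{31623}$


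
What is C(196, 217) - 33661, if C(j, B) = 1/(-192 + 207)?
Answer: -504914/15 ≈ -33661.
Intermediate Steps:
C(j, B) = 1/15
C(196, 217) - 33661 = 1/15 - 33661 = -504914/15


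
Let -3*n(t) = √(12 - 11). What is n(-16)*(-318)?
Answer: 106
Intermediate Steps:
n(t) = -⅓ (n(t) = -√(12 - 11)/3 = -√1/3 = -⅓*1 = -⅓)
n(-16)*(-318) = -⅓*(-318) = 106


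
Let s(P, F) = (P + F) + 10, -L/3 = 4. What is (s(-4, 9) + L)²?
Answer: 9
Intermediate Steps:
L = -12 (L = -3*4 = -12)
s(P, F) = 10 + F + P (s(P, F) = (F + P) + 10 = 10 + F + P)
(s(-4, 9) + L)² = ((10 + 9 - 4) - 12)² = (15 - 12)² = 3² = 9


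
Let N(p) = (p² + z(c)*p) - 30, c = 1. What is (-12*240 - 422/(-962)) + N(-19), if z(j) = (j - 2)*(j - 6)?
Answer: -1271553/481 ≈ -2643.6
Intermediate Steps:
z(j) = (-6 + j)*(-2 + j) (z(j) = (-2 + j)*(-6 + j) = (-6 + j)*(-2 + j))
N(p) = -30 + p² + 5*p (N(p) = (p² + (12 + 1² - 8*1)*p) - 30 = (p² + (12 + 1 - 8)*p) - 30 = (p² + 5*p) - 30 = -30 + p² + 5*p)
(-12*240 - 422/(-962)) + N(-19) = (-12*240 - 422/(-962)) + (-30 + (-19)² + 5*(-19)) = (-2880 - 422*(-1/962)) + (-30 + 361 - 95) = (-2880 + 211/481) + 236 = -1385069/481 + 236 = -1271553/481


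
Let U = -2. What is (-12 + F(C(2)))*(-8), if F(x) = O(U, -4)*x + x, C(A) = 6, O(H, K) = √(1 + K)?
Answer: 48 - 48*I*√3 ≈ 48.0 - 83.138*I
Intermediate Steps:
F(x) = x + I*x*√3 (F(x) = √(1 - 4)*x + x = √(-3)*x + x = (I*√3)*x + x = I*x*√3 + x = x + I*x*√3)
(-12 + F(C(2)))*(-8) = (-12 + 6*(1 + I*√3))*(-8) = (-12 + (6 + 6*I*√3))*(-8) = (-6 + 6*I*√3)*(-8) = 48 - 48*I*√3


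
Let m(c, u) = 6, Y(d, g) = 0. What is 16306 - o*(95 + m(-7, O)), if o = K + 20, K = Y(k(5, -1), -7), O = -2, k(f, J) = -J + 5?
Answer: 14286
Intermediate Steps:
k(f, J) = 5 - J
K = 0
o = 20 (o = 0 + 20 = 20)
16306 - o*(95 + m(-7, O)) = 16306 - 20*(95 + 6) = 16306 - 20*101 = 16306 - 1*2020 = 16306 - 2020 = 14286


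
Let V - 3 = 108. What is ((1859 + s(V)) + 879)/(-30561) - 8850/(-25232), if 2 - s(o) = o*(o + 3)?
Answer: 260307449/385557576 ≈ 0.67515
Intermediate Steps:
V = 111 (V = 3 + 108 = 111)
s(o) = 2 - o*(3 + o) (s(o) = 2 - o*(o + 3) = 2 - o*(3 + o))
((1859 + s(V)) + 879)/(-30561) - 8850/(-25232) = ((1859 + (2 - 1*111**2 - 3*111)) + 879)/(-30561) - 8850/(-25232) = ((1859 + (2 - 1*12321 - 333)) + 879)*(-1/30561) - 8850*(-1/25232) = ((1859 + (2 - 12321 - 333)) + 879)*(-1/30561) + 4425/12616 = ((1859 - 12652) + 879)*(-1/30561) + 4425/12616 = (-10793 + 879)*(-1/30561) + 4425/12616 = -9914*(-1/30561) + 4425/12616 = 9914/30561 + 4425/12616 = 260307449/385557576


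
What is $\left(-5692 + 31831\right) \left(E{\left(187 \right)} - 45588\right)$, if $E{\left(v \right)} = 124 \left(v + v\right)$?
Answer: $20597532$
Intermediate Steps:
$E{\left(v \right)} = 248 v$ ($E{\left(v \right)} = 124 \cdot 2 v = 248 v$)
$\left(-5692 + 31831\right) \left(E{\left(187 \right)} - 45588\right) = \left(-5692 + 31831\right) \left(248 \cdot 187 - 45588\right) = 26139 \left(46376 - 45588\right) = 26139 \cdot 788 = 20597532$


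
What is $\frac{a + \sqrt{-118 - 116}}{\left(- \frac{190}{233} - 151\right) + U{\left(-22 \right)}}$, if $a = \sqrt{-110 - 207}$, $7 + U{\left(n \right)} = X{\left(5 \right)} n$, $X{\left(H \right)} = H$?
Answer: $\frac{233 i \left(- \sqrt{317} - 3 \sqrt{26}\right)}{62634} \approx - 0.12314 i$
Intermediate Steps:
$U{\left(n \right)} = -7 + 5 n$
$a = i \sqrt{317}$ ($a = \sqrt{-317} = i \sqrt{317} \approx 17.805 i$)
$\frac{a + \sqrt{-118 - 116}}{\left(- \frac{190}{233} - 151\right) + U{\left(-22 \right)}} = \frac{i \sqrt{317} + \sqrt{-118 - 116}}{\left(- \frac{190}{233} - 151\right) + \left(-7 + 5 \left(-22\right)\right)} = \frac{i \sqrt{317} + \sqrt{-234}}{\left(\left(-190\right) \frac{1}{233} - 151\right) - 117} = \frac{i \sqrt{317} + 3 i \sqrt{26}}{\left(- \frac{190}{233} - 151\right) - 117} = \frac{i \sqrt{317} + 3 i \sqrt{26}}{- \frac{35373}{233} - 117} = \frac{i \sqrt{317} + 3 i \sqrt{26}}{- \frac{62634}{233}} = \left(i \sqrt{317} + 3 i \sqrt{26}\right) \left(- \frac{233}{62634}\right) = - \frac{233 i \sqrt{26}}{20878} - \frac{233 i \sqrt{317}}{62634}$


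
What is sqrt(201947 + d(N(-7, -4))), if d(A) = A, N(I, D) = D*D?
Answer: sqrt(201963) ≈ 449.40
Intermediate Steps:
N(I, D) = D**2
sqrt(201947 + d(N(-7, -4))) = sqrt(201947 + (-4)**2) = sqrt(201947 + 16) = sqrt(201963)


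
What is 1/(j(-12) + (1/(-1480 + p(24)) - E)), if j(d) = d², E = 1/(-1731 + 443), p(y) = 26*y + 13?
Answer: 1085784/156352451 ≈ 0.0069445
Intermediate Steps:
p(y) = 13 + 26*y
E = -1/1288 (E = 1/(-1288) = -1/1288 ≈ -0.00077640)
1/(j(-12) + (1/(-1480 + p(24)) - E)) = 1/((-12)² + (1/(-1480 + (13 + 26*24)) - 1*(-1/1288))) = 1/(144 + (1/(-1480 + (13 + 624)) + 1/1288)) = 1/(144 + (1/(-1480 + 637) + 1/1288)) = 1/(144 + (1/(-843) + 1/1288)) = 1/(144 + (-1/843 + 1/1288)) = 1/(144 - 445/1085784) = 1/(156352451/1085784) = 1085784/156352451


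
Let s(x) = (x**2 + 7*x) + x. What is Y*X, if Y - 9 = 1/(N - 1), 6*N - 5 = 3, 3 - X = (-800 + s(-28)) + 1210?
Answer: -11604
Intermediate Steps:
s(x) = x**2 + 8*x
X = -967 (X = 3 - ((-800 - 28*(8 - 28)) + 1210) = 3 - ((-800 - 28*(-20)) + 1210) = 3 - ((-800 + 560) + 1210) = 3 - (-240 + 1210) = 3 - 1*970 = 3 - 970 = -967)
N = 4/3 (N = 5/6 + (1/6)*3 = 5/6 + 1/2 = 4/3 ≈ 1.3333)
Y = 12 (Y = 9 + 1/(4/3 - 1) = 9 + 1/(1/3) = 9 + 3 = 12)
Y*X = 12*(-967) = -11604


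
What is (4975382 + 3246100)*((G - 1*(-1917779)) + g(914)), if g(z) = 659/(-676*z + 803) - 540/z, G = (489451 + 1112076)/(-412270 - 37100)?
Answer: 37000052669132553764078143/2346684011435 ≈ 1.5767e+13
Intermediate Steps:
G = -1601527/449370 (G = 1601527/(-449370) = 1601527*(-1/449370) = -1601527/449370 ≈ -3.5639)
g(z) = -540/z + 659/(803 - 676*z) (g(z) = 659/(803 - 676*z) - 540/z = -540/z + 659/(803 - 676*z))
(4975382 + 3246100)*((G - 1*(-1917779)) + g(914)) = (4975382 + 3246100)*((-1601527/449370 - 1*(-1917779)) + (433620 - 365699*914)/(914*(-803 + 676*914))) = 8221482*((-1601527/449370 + 1917779) + (433620 - 334248886)/(914*(-803 + 617864))) = 8221482*(861790747703/449370 + (1/914)*(-333815266)/617061) = 8221482*(861790747703/449370 + (1/914)*(1/617061)*(-333815266)) = 8221482*(861790747703/449370 - 166907633/281996877) = 8221482*(81007408158819294107/42240312205830) = 37000052669132553764078143/2346684011435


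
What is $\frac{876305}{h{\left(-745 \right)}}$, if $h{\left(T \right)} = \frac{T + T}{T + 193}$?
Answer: $\frac{48372036}{149} \approx 3.2464 \cdot 10^{5}$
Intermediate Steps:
$h{\left(T \right)} = \frac{2 T}{193 + T}$
$\frac{876305}{h{\left(-745 \right)}} = \frac{876305}{2 \left(-745\right) \frac{1}{193 - 745}} = \frac{876305}{2 \left(-745\right) \frac{1}{-552}} = \frac{876305}{2 \left(-745\right) \left(- \frac{1}{552}\right)} = \frac{876305}{\frac{745}{276}} = 876305 \cdot \frac{276}{745} = \frac{48372036}{149}$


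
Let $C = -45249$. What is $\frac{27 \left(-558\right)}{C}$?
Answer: $\frac{5022}{15083} \approx 0.33296$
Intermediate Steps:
$\frac{27 \left(-558\right)}{C} = \frac{27 \left(-558\right)}{-45249} = \left(-15066\right) \left(- \frac{1}{45249}\right) = \frac{5022}{15083}$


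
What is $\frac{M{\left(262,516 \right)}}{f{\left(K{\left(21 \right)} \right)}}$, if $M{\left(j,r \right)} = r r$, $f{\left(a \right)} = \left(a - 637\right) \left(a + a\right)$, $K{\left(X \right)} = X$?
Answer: $- \frac{5547}{539} \approx -10.291$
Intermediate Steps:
$f{\left(a \right)} = 2 a \left(-637 + a\right)$ ($f{\left(a \right)} = \left(-637 + a\right) 2 a = 2 a \left(-637 + a\right)$)
$M{\left(j,r \right)} = r^{2}$
$\frac{M{\left(262,516 \right)}}{f{\left(K{\left(21 \right)} \right)}} = \frac{516^{2}}{2 \cdot 21 \left(-637 + 21\right)} = \frac{266256}{2 \cdot 21 \left(-616\right)} = \frac{266256}{-25872} = 266256 \left(- \frac{1}{25872}\right) = - \frac{5547}{539}$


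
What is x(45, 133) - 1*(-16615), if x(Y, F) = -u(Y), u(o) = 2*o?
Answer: 16525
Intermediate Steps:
x(Y, F) = -2*Y
x(45, 133) - 1*(-16615) = -2*45 - 1*(-16615) = -90 + 16615 = 16525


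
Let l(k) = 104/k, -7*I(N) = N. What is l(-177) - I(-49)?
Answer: -1343/177 ≈ -7.5876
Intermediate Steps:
I(N) = -N/7
l(-177) - I(-49) = 104/(-177) - (-1)*(-49)/7 = 104*(-1/177) - 1*7 = -104/177 - 7 = -1343/177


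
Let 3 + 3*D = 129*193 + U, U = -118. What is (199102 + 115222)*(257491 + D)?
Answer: 250594494676/3 ≈ 8.3532e+10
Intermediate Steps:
D = 24776/3 (D = -1 + (129*193 - 118)/3 = -1 + (24897 - 118)/3 = -1 + (⅓)*24779 = -1 + 24779/3 = 24776/3 ≈ 8258.7)
(199102 + 115222)*(257491 + D) = (199102 + 115222)*(257491 + 24776/3) = 314324*(797249/3) = 250594494676/3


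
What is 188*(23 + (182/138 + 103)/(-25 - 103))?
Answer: 4604543/1104 ≈ 4170.8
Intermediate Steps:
188*(23 + (182/138 + 103)/(-25 - 103)) = 188*(23 + (182*(1/138) + 103)/(-128)) = 188*(23 + (91/69 + 103)*(-1/128)) = 188*(23 + (7198/69)*(-1/128)) = 188*(23 - 3599/4416) = 188*(97969/4416) = 4604543/1104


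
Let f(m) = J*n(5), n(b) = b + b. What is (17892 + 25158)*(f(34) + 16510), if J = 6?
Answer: 713338500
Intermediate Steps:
n(b) = 2*b
f(m) = 60 (f(m) = 6*(2*5) = 6*10 = 60)
(17892 + 25158)*(f(34) + 16510) = (17892 + 25158)*(60 + 16510) = 43050*16570 = 713338500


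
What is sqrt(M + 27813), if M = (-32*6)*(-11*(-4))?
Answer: sqrt(19365) ≈ 139.16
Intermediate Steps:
M = -8448 (M = -192*44 = -8448)
sqrt(M + 27813) = sqrt(-8448 + 27813) = sqrt(19365)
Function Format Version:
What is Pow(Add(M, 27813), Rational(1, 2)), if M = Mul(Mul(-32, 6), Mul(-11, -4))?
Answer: Pow(19365, Rational(1, 2)) ≈ 139.16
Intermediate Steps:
M = -8448 (M = Mul(-192, 44) = -8448)
Pow(Add(M, 27813), Rational(1, 2)) = Pow(Add(-8448, 27813), Rational(1, 2)) = Pow(19365, Rational(1, 2))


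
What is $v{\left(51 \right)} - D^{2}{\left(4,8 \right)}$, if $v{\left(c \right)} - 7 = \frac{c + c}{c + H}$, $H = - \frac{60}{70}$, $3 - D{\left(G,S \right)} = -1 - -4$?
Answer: $\frac{1057}{117} \approx 9.0342$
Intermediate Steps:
$D{\left(G,S \right)} = 0$ ($D{\left(G,S \right)} = 3 - \left(-1 - -4\right) = 3 - \left(-1 + 4\right) = 3 - 3 = 0$)
$H = - \frac{6}{7}$ ($H = \left(-60\right) \frac{1}{70} = - \frac{6}{7} \approx -0.85714$)
$v{\left(c \right)} = 7 + \frac{2 c}{- \frac{6}{7} + c}$ ($v{\left(c \right)} = 7 + \frac{c + c}{c - \frac{6}{7}} = 7 + \frac{2 c}{- \frac{6}{7} + c}$)
$v{\left(51 \right)} - D^{2}{\left(4,8 \right)} = \frac{21 \left(-2 + 3 \cdot 51\right)}{-6 + 7 \cdot 51} - 0^{2} = \frac{21 \left(-2 + 153\right)}{-6 + 357} - 0 = 21 \cdot \frac{1}{351} \cdot 151 + 0 = \frac{1057}{117} + 0 = \frac{1057}{117}$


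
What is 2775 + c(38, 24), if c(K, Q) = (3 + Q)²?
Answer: 3504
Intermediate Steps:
2775 + c(38, 24) = 2775 + (3 + 24)² = 2775 + 27² = 2775 + 729 = 3504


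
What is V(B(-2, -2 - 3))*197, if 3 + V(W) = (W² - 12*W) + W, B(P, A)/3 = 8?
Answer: 60873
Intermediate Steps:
B(P, A) = 24 (B(P, A) = 3*8 = 24)
V(W) = -3 + W² - 11*W (V(W) = -3 + ((W² - 12*W) + W) = -3 + (W² - 11*W) = -3 + W² - 11*W)
V(B(-2, -2 - 3))*197 = (-3 + 24² - 11*24)*197 = (-3 + 576 - 264)*197 = 309*197 = 60873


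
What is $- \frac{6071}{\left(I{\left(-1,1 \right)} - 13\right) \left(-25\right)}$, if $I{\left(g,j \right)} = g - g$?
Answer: $- \frac{467}{25} \approx -18.68$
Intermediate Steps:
$I{\left(g,j \right)} = 0$
$- \frac{6071}{\left(I{\left(-1,1 \right)} - 13\right) \left(-25\right)} = - \frac{6071}{\left(0 - 13\right) \left(-25\right)} = - \frac{6071}{\left(-13\right) \left(-25\right)} = - \frac{6071}{325} = \left(-6071\right) \frac{1}{325} = - \frac{467}{25}$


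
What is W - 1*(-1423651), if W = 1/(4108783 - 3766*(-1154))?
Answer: 12036609021298/8454747 ≈ 1.4237e+6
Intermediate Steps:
W = 1/8454747 (W = 1/(4108783 + 4345964) = 1/8454747 ≈ 1.1828e-7)
W - 1*(-1423651) = 1/8454747 - 1*(-1423651) = 1/8454747 + 1423651 = 12036609021298/8454747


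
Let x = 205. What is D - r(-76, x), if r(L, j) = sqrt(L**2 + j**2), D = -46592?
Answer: -46592 - sqrt(47801) ≈ -46811.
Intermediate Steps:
D - r(-76, x) = -46592 - sqrt((-76)**2 + 205**2) = -46592 - sqrt(5776 + 42025) = -46592 - sqrt(47801)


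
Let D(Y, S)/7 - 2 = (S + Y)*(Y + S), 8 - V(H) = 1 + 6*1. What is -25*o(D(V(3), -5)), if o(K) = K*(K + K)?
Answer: -793800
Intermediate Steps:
V(H) = 1 (V(H) = 8 - (1 + 6*1) = 8 - (1 + 6) = 8 - 1*7 = 8 - 7 = 1)
D(Y, S) = 14 + 7*(S + Y)² (D(Y, S) = 14 + 7*((S + Y)*(Y + S)) = 14 + 7*((S + Y)*(S + Y)) = 14 + 7*(S + Y)²)
o(K) = 2*K² (o(K) = K*(2*K) = 2*K²)
-25*o(D(V(3), -5)) = -50*(14 + 7*(-5 + 1)²)² = -50*(14 + 7*(-4)²)² = -50*(14 + 7*16)² = -50*(14 + 112)² = -50*126² = -50*15876 = -25*31752 = -793800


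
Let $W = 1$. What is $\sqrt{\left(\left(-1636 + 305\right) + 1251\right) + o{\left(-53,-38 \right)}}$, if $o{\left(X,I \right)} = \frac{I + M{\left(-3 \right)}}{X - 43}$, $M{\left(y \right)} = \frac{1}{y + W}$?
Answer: $\frac{i \sqrt{45849}}{24} \approx 8.9218 i$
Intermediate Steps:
$M{\left(y \right)} = \frac{1}{1 + y}$ ($M{\left(y \right)} = \frac{1}{y + 1} = \frac{1}{1 + y}$)
$o{\left(X,I \right)} = \frac{- \frac{1}{2} + I}{-43 + X}$ ($o{\left(X,I \right)} = \frac{I + \frac{1}{1 - 3}}{X - 43} = \frac{I + \frac{1}{-2}}{-43 + X} = \frac{I - \frac{1}{2}}{-43 + X} = \frac{- \frac{1}{2} + I}{-43 + X}$)
$\sqrt{\left(\left(-1636 + 305\right) + 1251\right) + o{\left(-53,-38 \right)}} = \sqrt{\left(\left(-1636 + 305\right) + 1251\right) + \frac{- \frac{1}{2} - 38}{-43 - 53}} = \sqrt{\left(-1331 + 1251\right) + \frac{1}{-96} \left(- \frac{77}{2}\right)} = \sqrt{-80 - - \frac{77}{192}} = \sqrt{-80 + \frac{77}{192}} = \sqrt{- \frac{15283}{192}} = \frac{i \sqrt{45849}}{24}$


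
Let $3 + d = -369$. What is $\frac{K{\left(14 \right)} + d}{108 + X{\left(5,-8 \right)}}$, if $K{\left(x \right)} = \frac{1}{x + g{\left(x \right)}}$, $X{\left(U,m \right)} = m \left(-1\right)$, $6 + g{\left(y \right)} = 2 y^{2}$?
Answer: $- \frac{5131}{1600} \approx -3.2069$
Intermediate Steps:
$g{\left(y \right)} = -6 + 2 y^{2}$
$d = -372$ ($d = -3 - 369 = -372$)
$X{\left(U,m \right)} = - m$
$K{\left(x \right)} = \frac{1}{-6 + x + 2 x^{2}}$ ($K{\left(x \right)} = \frac{1}{x + \left(-6 + 2 x^{2}\right)} = \frac{1}{-6 + x + 2 x^{2}}$)
$\frac{K{\left(14 \right)} + d}{108 + X{\left(5,-8 \right)}} = \frac{\frac{1}{-6 + 14 + 2 \cdot 14^{2}} - 372}{108 - -8} = \frac{\frac{1}{-6 + 14 + 2 \cdot 196} - 372}{108 + 8} = \frac{\frac{1}{-6 + 14 + 392} - 372}{116} = \left(\frac{1}{400} - 372\right) \frac{1}{116} = \left(- \frac{148799}{400}\right) \frac{1}{116} = - \frac{5131}{1600}$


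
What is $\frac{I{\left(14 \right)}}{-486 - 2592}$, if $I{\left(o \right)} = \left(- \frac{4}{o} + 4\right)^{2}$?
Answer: $- \frac{338}{75411} \approx -0.0044821$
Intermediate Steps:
$I{\left(o \right)} = \left(4 - \frac{4}{o}\right)^{2}$
$\frac{I{\left(14 \right)}}{-486 - 2592} = \frac{16 \cdot \frac{1}{196} \left(-1 + 14\right)^{2}}{-486 - 2592} = \frac{16 \cdot \frac{1}{196} \cdot 13^{2}}{-3078} = 16 \cdot \frac{1}{196} \cdot 169 \left(- \frac{1}{3078}\right) = \frac{676}{49} \left(- \frac{1}{3078}\right) = - \frac{338}{75411}$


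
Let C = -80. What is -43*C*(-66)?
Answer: -227040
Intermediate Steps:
-43*C*(-66) = -43*(-80)*(-66) = 3440*(-66) = -227040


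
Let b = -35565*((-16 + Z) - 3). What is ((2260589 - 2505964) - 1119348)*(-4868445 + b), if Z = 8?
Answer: 6110178757290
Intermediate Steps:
b = 391215 (b = -35565*((-16 + 8) - 3) = -35565*(-8 - 3) = -35565*(-11) = 391215)
((2260589 - 2505964) - 1119348)*(-4868445 + b) = ((2260589 - 2505964) - 1119348)*(-4868445 + 391215) = (-245375 - 1119348)*(-4477230) = -1364723*(-4477230) = 6110178757290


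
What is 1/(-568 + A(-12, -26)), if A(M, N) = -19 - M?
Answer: -1/575 ≈ -0.0017391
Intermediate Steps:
1/(-568 + A(-12, -26)) = 1/(-568 + (-19 - 1*(-12))) = 1/(-568 + (-19 + 12)) = 1/(-568 - 7) = 1/(-575) = -1/575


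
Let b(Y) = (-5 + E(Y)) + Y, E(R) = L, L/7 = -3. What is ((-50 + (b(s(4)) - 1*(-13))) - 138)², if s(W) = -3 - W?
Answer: 43264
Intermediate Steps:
L = -21 (L = 7*(-3) = -21)
E(R) = -21
b(Y) = -26 + Y (b(Y) = (-5 - 21) + Y = -26 + Y)
((-50 + (b(s(4)) - 1*(-13))) - 138)² = ((-50 + ((-26 + (-3 - 1*4)) - 1*(-13))) - 138)² = ((-50 + ((-26 + (-3 - 4)) + 13)) - 138)² = ((-50 + ((-26 - 7) + 13)) - 138)² = ((-50 + (-33 + 13)) - 138)² = ((-50 - 20) - 138)² = (-70 - 138)² = (-208)² = 43264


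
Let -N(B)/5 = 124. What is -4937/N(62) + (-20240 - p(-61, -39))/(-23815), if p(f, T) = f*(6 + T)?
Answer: 2388573/268460 ≈ 8.8973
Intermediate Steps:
N(B) = -620 (N(B) = -5*124 = -620)
-4937/N(62) + (-20240 - p(-61, -39))/(-23815) = -4937/(-620) + (-20240 - (-61)*(6 - 39))/(-23815) = -4937*(-1/620) + (-20240 - (-61)*(-33))*(-1/23815) = 4937/620 + (-20240 - 1*2013)*(-1/23815) = 4937/620 + (-20240 - 2013)*(-1/23815) = 4937/620 - 22253*(-1/23815) = 4937/620 + 2023/2165 = 2388573/268460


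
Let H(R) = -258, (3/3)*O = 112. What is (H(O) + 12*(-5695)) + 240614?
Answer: 172016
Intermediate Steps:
O = 112
(H(O) + 12*(-5695)) + 240614 = (-258 + 12*(-5695)) + 240614 = (-258 - 68340) + 240614 = -68598 + 240614 = 172016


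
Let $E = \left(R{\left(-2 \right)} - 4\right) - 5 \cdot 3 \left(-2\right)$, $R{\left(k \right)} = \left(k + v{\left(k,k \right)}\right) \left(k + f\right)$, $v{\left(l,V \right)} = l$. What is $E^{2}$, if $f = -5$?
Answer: $2916$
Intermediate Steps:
$R{\left(k \right)} = 2 k \left(-5 + k\right)$ ($R{\left(k \right)} = \left(k + k\right) \left(k - 5\right) = 2 k \left(-5 + k\right)$)
$E = 54$ ($E = \left(2 \left(-2\right) \left(-5 - 2\right) - 4\right) - 5 \cdot 3 \left(-2\right) = \left(2 \left(-2\right) \left(-7\right) - 4\right) - 5 \left(-6\right) = \left(28 - 4\right) - -30 = 24 + 30 = 54$)
$E^{2} = 54^{2} = 2916$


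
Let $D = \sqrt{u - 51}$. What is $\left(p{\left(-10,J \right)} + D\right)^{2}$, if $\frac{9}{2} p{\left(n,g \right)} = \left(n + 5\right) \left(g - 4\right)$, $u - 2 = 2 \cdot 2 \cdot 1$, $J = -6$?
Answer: $\frac{6355}{81} + \frac{200 i \sqrt{5}}{3} \approx 78.457 + 149.07 i$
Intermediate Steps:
$u = 6$ ($u = 2 + 2 \cdot 2 \cdot 1 = 2 + 4 \cdot 1 = 2 + 4 = 6$)
$p{\left(n,g \right)} = \frac{2 \left(-4 + g\right) \left(5 + n\right)}{9}$ ($p{\left(n,g \right)} = \frac{2 \left(n + 5\right) \left(g - 4\right)}{9} = \frac{2 \left(5 + n\right) \left(-4 + g\right)}{9} = \frac{2 \left(-4 + g\right) \left(5 + n\right)}{9}$)
$D = 3 i \sqrt{5}$ ($D = \sqrt{6 - 51} = \sqrt{-45} = 3 i \sqrt{5} \approx 6.7082 i$)
$\left(p{\left(-10,J \right)} + D\right)^{2} = \left(\left(- \frac{40}{9} - - \frac{80}{9} + \frac{10}{9} \left(-6\right) + \frac{2}{9} \left(-6\right) \left(-10\right)\right) + 3 i \sqrt{5}\right)^{2} = \left(\left(- \frac{40}{9} + \frac{80}{9} - \frac{20}{3} + \frac{40}{3}\right) + 3 i \sqrt{5}\right)^{2} = \left(\frac{100}{9} + 3 i \sqrt{5}\right)^{2}$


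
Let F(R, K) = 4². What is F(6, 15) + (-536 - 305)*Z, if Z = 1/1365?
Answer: 20999/1365 ≈ 15.384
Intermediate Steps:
F(R, K) = 16
Z = 1/1365 ≈ 0.00073260
F(6, 15) + (-536 - 305)*Z = 16 + (-536 - 305)*(1/1365) = 16 - 841*1/1365 = 16 - 841/1365 = 20999/1365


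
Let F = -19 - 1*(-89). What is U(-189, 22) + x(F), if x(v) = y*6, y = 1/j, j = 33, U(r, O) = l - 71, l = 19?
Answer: -570/11 ≈ -51.818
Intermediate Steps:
U(r, O) = -52 (U(r, O) = 19 - 71 = -52)
y = 1/33 ≈ 0.030303
F = 70 (F = -19 + 89 = 70)
x(v) = 2/11 (x(v) = (1/33)*6 = 2/11)
U(-189, 22) + x(F) = -52 + 2/11 = -570/11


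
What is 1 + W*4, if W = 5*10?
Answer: 201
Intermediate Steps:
W = 50
1 + W*4 = 1 + 50*4 = 1 + 200 = 201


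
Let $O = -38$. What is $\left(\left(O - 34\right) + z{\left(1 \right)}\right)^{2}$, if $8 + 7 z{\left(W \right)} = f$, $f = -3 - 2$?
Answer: $\frac{267289}{49} \approx 5454.9$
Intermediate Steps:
$f = -5$ ($f = -3 - 2 = -5$)
$z{\left(W \right)} = - \frac{13}{7}$ ($z{\left(W \right)} = - \frac{8}{7} + \frac{1}{7} \left(-5\right) = - \frac{8}{7} - \frac{5}{7} = - \frac{13}{7}$)
$\left(\left(O - 34\right) + z{\left(1 \right)}\right)^{2} = \left(\left(-38 - 34\right) - \frac{13}{7}\right)^{2} = \left(-72 - \frac{13}{7}\right)^{2} = \left(- \frac{517}{7}\right)^{2} = \frac{267289}{49}$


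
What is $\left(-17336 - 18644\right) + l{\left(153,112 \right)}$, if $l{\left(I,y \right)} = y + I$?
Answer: $-35715$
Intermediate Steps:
$l{\left(I,y \right)} = I + y$
$\left(-17336 - 18644\right) + l{\left(153,112 \right)} = \left(-17336 - 18644\right) + \left(153 + 112\right) = -35980 + 265 = -35715$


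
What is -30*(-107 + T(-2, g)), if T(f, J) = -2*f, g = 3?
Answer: 3090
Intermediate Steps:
-30*(-107 + T(-2, g)) = -30*(-107 - 2*(-2)) = -30*(-107 + 4) = -30*(-103) = 3090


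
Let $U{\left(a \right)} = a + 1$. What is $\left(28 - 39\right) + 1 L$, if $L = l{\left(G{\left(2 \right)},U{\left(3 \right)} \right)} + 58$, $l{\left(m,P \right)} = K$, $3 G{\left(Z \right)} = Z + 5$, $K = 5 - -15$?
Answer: $67$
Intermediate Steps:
$K = 20$ ($K = 5 + 15 = 20$)
$G{\left(Z \right)} = \frac{5}{3} + \frac{Z}{3}$ ($G{\left(Z \right)} = \frac{Z + 5}{3} = \frac{5 + Z}{3} = \frac{5}{3} + \frac{Z}{3}$)
$U{\left(a \right)} = 1 + a$
$l{\left(m,P \right)} = 20$
$L = 78$ ($L = 20 + 58 = 78$)
$\left(28 - 39\right) + 1 L = \left(28 - 39\right) + 1 \cdot 78 = \left(28 - 39\right) + 78 = -11 + 78 = 67$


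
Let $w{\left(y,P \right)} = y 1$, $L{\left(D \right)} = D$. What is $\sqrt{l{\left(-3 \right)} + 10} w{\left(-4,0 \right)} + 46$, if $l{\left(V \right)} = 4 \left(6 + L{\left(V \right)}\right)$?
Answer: $46 - 4 \sqrt{22} \approx 27.238$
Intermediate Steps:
$w{\left(y,P \right)} = y$
$l{\left(V \right)} = 24 + 4 V$ ($l{\left(V \right)} = 4 \left(6 + V\right) = 24 + 4 V$)
$\sqrt{l{\left(-3 \right)} + 10} w{\left(-4,0 \right)} + 46 = \sqrt{\left(24 + 4 \left(-3\right)\right) + 10} \left(-4\right) + 46 = \sqrt{\left(24 - 12\right) + 10} \left(-4\right) + 46 = \sqrt{12 + 10} \left(-4\right) + 46 = \sqrt{22} \left(-4\right) + 46 = - 4 \sqrt{22} + 46 = 46 - 4 \sqrt{22}$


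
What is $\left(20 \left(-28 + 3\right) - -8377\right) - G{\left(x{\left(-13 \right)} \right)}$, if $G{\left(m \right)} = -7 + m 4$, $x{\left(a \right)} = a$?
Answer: $7936$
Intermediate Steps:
$G{\left(m \right)} = -7 + 4 m$
$\left(20 \left(-28 + 3\right) - -8377\right) - G{\left(x{\left(-13 \right)} \right)} = \left(20 \left(-28 + 3\right) - -8377\right) - \left(-7 + 4 \left(-13\right)\right) = \left(20 \left(-25\right) + 8377\right) - \left(-7 - 52\right) = \left(-500 + 8377\right) - -59 = 7877 + 59 = 7936$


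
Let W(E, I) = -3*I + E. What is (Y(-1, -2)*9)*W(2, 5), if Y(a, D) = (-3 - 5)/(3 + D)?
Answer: 936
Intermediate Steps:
W(E, I) = E - 3*I
Y(a, D) = -8/(3 + D)
(Y(-1, -2)*9)*W(2, 5) = (-8/(3 - 2)*9)*(2 - 3*5) = (-8/1*9)*(2 - 15) = (-8*1*9)*(-13) = -8*9*(-13) = -72*(-13) = 936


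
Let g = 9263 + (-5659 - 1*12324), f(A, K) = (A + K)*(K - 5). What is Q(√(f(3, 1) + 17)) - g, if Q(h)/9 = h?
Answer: 8729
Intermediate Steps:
f(A, K) = (-5 + K)*(A + K) (f(A, K) = (A + K)*(-5 + K) = (-5 + K)*(A + K))
Q(h) = 9*h
g = -8720 (g = 9263 + (-5659 - 12324) = 9263 - 17983 = -8720)
Q(√(f(3, 1) + 17)) - g = 9*√((1² - 5*3 - 5*1 + 3*1) + 17) - 1*(-8720) = 9*√((1 - 15 - 5 + 3) + 17) + 8720 = 9*√(-16 + 17) + 8720 = 9*√1 + 8720 = 9*1 + 8720 = 9 + 8720 = 8729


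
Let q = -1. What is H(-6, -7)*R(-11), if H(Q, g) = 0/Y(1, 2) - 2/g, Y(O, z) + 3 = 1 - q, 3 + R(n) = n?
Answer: -4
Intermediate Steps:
R(n) = -3 + n
Y(O, z) = -1 (Y(O, z) = -3 + (1 - 1*(-1)) = -3 + (1 + 1) = -3 + 2 = -1)
H(Q, g) = -2/g (H(Q, g) = 0/(-1) - 2/g = 0*(-1) - 2/g = 0 - 2/g = -2/g)
H(-6, -7)*R(-11) = (-2/(-7))*(-3 - 11) = -2*(-1/7)*(-14) = (2/7)*(-14) = -4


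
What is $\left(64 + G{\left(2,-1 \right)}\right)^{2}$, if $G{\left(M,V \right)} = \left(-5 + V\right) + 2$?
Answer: $3600$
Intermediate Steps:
$G{\left(M,V \right)} = -3 + V$
$\left(64 + G{\left(2,-1 \right)}\right)^{2} = \left(64 - 4\right)^{2} = 60^{2} = 3600$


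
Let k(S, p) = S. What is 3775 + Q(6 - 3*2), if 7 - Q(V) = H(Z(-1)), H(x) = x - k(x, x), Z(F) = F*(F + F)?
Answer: 3782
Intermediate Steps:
Z(F) = 2*F² (Z(F) = F*(2*F) = 2*F²)
H(x) = 0 (H(x) = x - x = 0)
Q(V) = 7 (Q(V) = 7 - 1*0 = 7 + 0 = 7)
3775 + Q(6 - 3*2) = 3775 + 7 = 3782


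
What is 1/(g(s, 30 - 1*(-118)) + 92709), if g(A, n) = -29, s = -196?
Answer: 1/92680 ≈ 1.0790e-5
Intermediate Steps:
1/(g(s, 30 - 1*(-118)) + 92709) = 1/(-29 + 92709) = 1/92680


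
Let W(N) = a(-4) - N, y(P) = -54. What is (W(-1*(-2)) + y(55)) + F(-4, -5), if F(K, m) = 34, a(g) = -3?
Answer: -25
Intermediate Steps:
W(N) = -3 - N
(W(-1*(-2)) + y(55)) + F(-4, -5) = ((-3 - (-1)*(-2)) - 54) + 34 = ((-3 - 1*2) - 54) + 34 = ((-3 - 2) - 54) + 34 = (-5 - 54) + 34 = -59 + 34 = -25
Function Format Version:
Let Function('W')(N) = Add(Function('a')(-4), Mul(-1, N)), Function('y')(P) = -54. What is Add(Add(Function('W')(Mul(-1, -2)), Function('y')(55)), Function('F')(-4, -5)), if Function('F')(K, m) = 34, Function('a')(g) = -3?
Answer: -25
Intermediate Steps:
Function('W')(N) = Add(-3, Mul(-1, N))
Add(Add(Function('W')(Mul(-1, -2)), Function('y')(55)), Function('F')(-4, -5)) = Add(Add(Add(-3, Mul(-1, Mul(-1, -2))), -54), 34) = Add(Add(Add(-3, Mul(-1, 2)), -54), 34) = Add(Add(Add(-3, -2), -54), 34) = Add(Add(-5, -54), 34) = Add(-59, 34) = -25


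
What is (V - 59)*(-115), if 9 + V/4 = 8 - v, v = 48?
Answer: 29325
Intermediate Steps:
V = -196 (V = -36 + 4*(8 - 1*48) = -36 + 4*(8 - 48) = -36 + 4*(-40) = -36 - 160 = -196)
(V - 59)*(-115) = (-196 - 59)*(-115) = -255*(-115) = 29325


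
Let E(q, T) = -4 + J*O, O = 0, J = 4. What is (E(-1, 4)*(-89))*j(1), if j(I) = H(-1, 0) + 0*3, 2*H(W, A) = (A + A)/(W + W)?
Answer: 0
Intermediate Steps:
E(q, T) = -4 (E(q, T) = -4 + 4*0 = -4 + 0 = -4)
H(W, A) = A/(2*W) (H(W, A) = ((A + A)/(W + W))/2 = ((2*A)/((2*W)))/2 = ((2*A)*(1/(2*W)))/2 = (A/W)/2 = A/(2*W))
j(I) = 0 (j(I) = (½)*0/(-1) + 0*3 = (½)*0*(-1) + 0 = 0 + 0 = 0)
(E(-1, 4)*(-89))*j(1) = -4*(-89)*0 = 356*0 = 0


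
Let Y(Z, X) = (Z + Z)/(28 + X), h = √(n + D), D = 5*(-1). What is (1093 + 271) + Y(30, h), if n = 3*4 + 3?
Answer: 176236/129 - 10*√10/129 ≈ 1365.9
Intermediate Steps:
D = -5
n = 15 (n = 12 + 3 = 15)
h = √10 (h = √(15 - 5) = √10 ≈ 3.1623)
Y(Z, X) = 2*Z/(28 + X) (Y(Z, X) = (2*Z)/(28 + X) = 2*Z/(28 + X))
(1093 + 271) + Y(30, h) = (1093 + 271) + 2*30/(28 + √10) = 1364 + 60/(28 + √10)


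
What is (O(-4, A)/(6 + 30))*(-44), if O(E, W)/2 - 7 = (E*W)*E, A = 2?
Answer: -286/3 ≈ -95.333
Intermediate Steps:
O(E, W) = 14 + 2*W*E**2 (O(E, W) = 14 + 2*((E*W)*E) = 14 + 2*(W*E**2) = 14 + 2*W*E**2)
(O(-4, A)/(6 + 30))*(-44) = ((14 + 2*2*(-4)**2)/(6 + 30))*(-44) = ((14 + 2*2*16)/36)*(-44) = ((14 + 64)*(1/36))*(-44) = (78*(1/36))*(-44) = (13/6)*(-44) = -286/3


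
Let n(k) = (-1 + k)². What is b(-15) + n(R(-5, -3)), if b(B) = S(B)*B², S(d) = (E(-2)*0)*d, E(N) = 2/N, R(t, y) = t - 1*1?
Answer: 49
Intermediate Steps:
R(t, y) = -1 + t (R(t, y) = t - 1 = -1 + t)
S(d) = 0 (S(d) = ((2/(-2))*0)*d = ((2*(-½))*0)*d = (-1*0)*d = 0*d = 0)
b(B) = 0 (b(B) = 0*B² = 0)
b(-15) + n(R(-5, -3)) = 0 + (-1 + (-1 - 5))² = 0 + (-1 - 6)² = 0 + (-7)² = 0 + 49 = 49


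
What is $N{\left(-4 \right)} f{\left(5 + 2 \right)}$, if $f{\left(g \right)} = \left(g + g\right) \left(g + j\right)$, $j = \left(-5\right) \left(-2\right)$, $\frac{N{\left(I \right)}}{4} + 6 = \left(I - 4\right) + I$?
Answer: $-17136$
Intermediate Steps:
$N{\left(I \right)} = -40 + 8 I$ ($N{\left(I \right)} = -24 + 4 \left(\left(I - 4\right) + I\right) = -24 + 4 \left(\left(-4 + I\right) + I\right) = -24 + 4 \left(-4 + 2 I\right) = -24 + \left(-16 + 8 I\right) = -40 + 8 I$)
$j = 10$
$f{\left(g \right)} = 2 g \left(10 + g\right)$ ($f{\left(g \right)} = \left(g + g\right) \left(g + 10\right) = 2 g \left(10 + g\right)$)
$N{\left(-4 \right)} f{\left(5 + 2 \right)} = \left(-40 + 8 \left(-4\right)\right) 2 \left(5 + 2\right) \left(10 + \left(5 + 2\right)\right) = \left(-40 - 32\right) 2 \cdot 7 \left(10 + 7\right) = - 72 \cdot 2 \cdot 7 \cdot 17 = \left(-72\right) 238 = -17136$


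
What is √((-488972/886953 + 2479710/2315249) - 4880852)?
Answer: I*√20582220060607912831603303418274/2053517046297 ≈ 2209.3*I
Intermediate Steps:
√((-488972/886953 + 2479710/2315249) - 4880852) = √(1067294289602/2053517046297 - 4880852) = √(-10022911715158515442/2053517046297) = I*√20582220060607912831603303418274/2053517046297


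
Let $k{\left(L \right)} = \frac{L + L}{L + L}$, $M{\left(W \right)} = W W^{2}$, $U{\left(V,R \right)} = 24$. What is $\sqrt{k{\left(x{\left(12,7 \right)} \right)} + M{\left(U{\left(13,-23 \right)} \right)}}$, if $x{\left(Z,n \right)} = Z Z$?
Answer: $5 \sqrt{553} \approx 117.58$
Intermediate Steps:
$M{\left(W \right)} = W^{3}$
$x{\left(Z,n \right)} = Z^{2}$
$k{\left(L \right)} = 1$ ($k{\left(L \right)} = \frac{2 L}{2 L} = 2 L \frac{1}{2 L} = 1$)
$\sqrt{k{\left(x{\left(12,7 \right)} \right)} + M{\left(U{\left(13,-23 \right)} \right)}} = \sqrt{1 + 24^{3}} = \sqrt{1 + 13824} = \sqrt{13825} = 5 \sqrt{553}$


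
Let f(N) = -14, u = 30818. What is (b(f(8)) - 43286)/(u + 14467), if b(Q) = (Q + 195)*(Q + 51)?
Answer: -36589/45285 ≈ -0.80797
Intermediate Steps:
b(Q) = (51 + Q)*(195 + Q) (b(Q) = (195 + Q)*(51 + Q) = (51 + Q)*(195 + Q))
(b(f(8)) - 43286)/(u + 14467) = ((9945 + (-14)² + 246*(-14)) - 43286)/(30818 + 14467) = ((9945 + 196 - 3444) - 43286)/45285 = (6697 - 43286)*(1/45285) = -36589*1/45285 = -36589/45285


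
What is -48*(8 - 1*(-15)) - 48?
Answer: -1152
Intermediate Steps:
-48*(8 - 1*(-15)) - 48 = -48*(8 + 15) - 48 = -48*23 - 48 = -1104 - 48 = -1152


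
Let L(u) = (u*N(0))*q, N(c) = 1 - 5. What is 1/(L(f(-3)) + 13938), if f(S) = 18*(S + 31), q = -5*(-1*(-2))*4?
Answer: 1/94578 ≈ 1.0573e-5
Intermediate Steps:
N(c) = -4
q = -40 (q = -10*4 = -5*8 = -40)
f(S) = 558 + 18*S (f(S) = 18*(31 + S) = 558 + 18*S)
L(u) = 160*u (L(u) = (u*(-4))*(-40) = -4*u*(-40) = 160*u)
1/(L(f(-3)) + 13938) = 1/(160*(558 + 18*(-3)) + 13938) = 1/(160*(558 - 54) + 13938) = 1/(160*504 + 13938) = 1/(80640 + 13938) = 1/94578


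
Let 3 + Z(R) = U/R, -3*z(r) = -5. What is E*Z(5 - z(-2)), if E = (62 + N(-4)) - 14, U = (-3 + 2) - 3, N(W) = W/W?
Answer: -1029/5 ≈ -205.80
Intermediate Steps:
z(r) = 5/3 (z(r) = -⅓*(-5) = 5/3)
N(W) = 1
U = -4 (U = -1 - 3 = -4)
E = 49 (E = (62 + 1) - 14 = 63 - 14 = 49)
Z(R) = -3 - 4/R
E*Z(5 - z(-2)) = 49*(-3 - 4/(5 - 1*5/3)) = 49*(-3 - 4/(5 - 5/3)) = 49*(-3 - 4/10/3) = 49*(-3 - 4*3/10) = 49*(-3 - 6/5) = 49*(-21/5) = -1029/5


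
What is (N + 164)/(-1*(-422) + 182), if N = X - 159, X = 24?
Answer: 29/604 ≈ 0.048013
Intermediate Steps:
N = -135 (N = 24 - 159 = -135)
(N + 164)/(-1*(-422) + 182) = (-135 + 164)/(-1*(-422) + 182) = 29/(422 + 182) = 29/604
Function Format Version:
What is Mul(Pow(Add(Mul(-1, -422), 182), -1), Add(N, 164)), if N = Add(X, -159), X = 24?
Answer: Rational(29, 604) ≈ 0.048013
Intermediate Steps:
N = -135 (N = Add(24, -159) = -135)
Mul(Pow(Add(Mul(-1, -422), 182), -1), Add(N, 164)) = Mul(Pow(Add(Mul(-1, -422), 182), -1), Add(-135, 164)) = Mul(Pow(Add(422, 182), -1), 29) = Mul(Pow(604, -1), 29) = Mul(Rational(1, 604), 29) = Rational(29, 604)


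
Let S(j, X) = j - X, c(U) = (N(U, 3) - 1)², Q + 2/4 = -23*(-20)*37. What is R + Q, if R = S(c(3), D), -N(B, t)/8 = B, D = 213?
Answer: 34863/2 ≈ 17432.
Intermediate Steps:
N(B, t) = -8*B
Q = 34039/2 (Q = -½ - 23*(-20)*37 = -½ + 460*37 = -½ + 17020 = 34039/2 ≈ 17020.)
c(U) = (-1 - 8*U)² (c(U) = (-8*U - 1)² = (-1 - 8*U)²)
R = 412 (R = (1 + 8*3)² - 1*213 = (1 + 24)² - 213 = 25² - 213 = 625 - 213 = 412)
R + Q = 412 + 34039/2 = 34863/2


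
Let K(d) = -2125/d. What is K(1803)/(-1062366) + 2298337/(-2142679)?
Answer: -4402335625678751/4104185701280742 ≈ -1.0726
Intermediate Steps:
K(1803)/(-1062366) + 2298337/(-2142679) = -2125/1803/(-1062366) + 2298337/(-2142679) = -2125*1/1803*(-1/1062366) + 2298337*(-1/2142679) = -2125/1803*(-1/1062366) - 2298337/2142679 = 2125/1915445898 - 2298337/2142679 = -4402335625678751/4104185701280742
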